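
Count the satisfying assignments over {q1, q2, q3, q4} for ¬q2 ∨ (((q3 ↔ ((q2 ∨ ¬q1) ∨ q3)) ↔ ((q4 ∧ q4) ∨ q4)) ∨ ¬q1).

Initial set: {(¬q2 ∨ (((q3 ↔ ((q2 ∨ ¬q1) ∨ q3)) ↔ ((q4 ∧ q4) ∨ q4)) ∨ ¬q1))}.
(¬q2 ∨ (((q3 ↔ ((q2 ∨ ¬q1) ∨ q3)) ↔ ((q4 ∧ q4) ∨ q4)) ∨ ¬q1)): β-rule — branch into ¬q2  //  (((q3 ↔ ((q2 ∨ ¬q1) ∨ q3)) ↔ ((q4 ∧ q4) ∨ q4)) ∨ ¬q1).
  branch 1 (add ¬q2):
    ○ open, literals {q2=F}.
  branch 2 (add (((q3 ↔ ((q2 ∨ ¬q1) ∨ q3)) ↔ ((q4 ∧ q4) ∨ q4)) ∨ ¬q1)):
    (((q3 ↔ ((q2 ∨ ¬q1) ∨ q3)) ↔ ((q4 ∧ q4) ∨ q4)) ∨ ¬q1): β-rule — branch into ((q3 ↔ ((q2 ∨ ¬q1) ∨ q3)) ↔ ((q4 ∧ q4) ∨ q4))  //  ¬q1.
      branch 2.1 (add ((q3 ↔ ((q2 ∨ ¬q1) ∨ q3)) ↔ ((q4 ∧ q4) ∨ q4))):
        ((q3 ↔ ((q2 ∨ ¬q1) ∨ q3)) ↔ ((q4 ∧ q4) ∨ q4)): β-rule — branch into (q3 ↔ ((q2 ∨ ¬q1) ∨ q3)), ((q4 ∧ q4) ∨ q4)  //  ¬(q3 ↔ ((q2 ∨ ¬q1) ∨ q3)), ¬((q4 ∧ q4) ∨ q4).
          branch 2.1.1 (add (q3 ↔ ((q2 ∨ ¬q1) ∨ q3)), ((q4 ∧ q4) ∨ q4)):
            (q3 ↔ ((q2 ∨ ¬q1) ∨ q3)): β-rule — branch into q3, ((q2 ∨ ¬q1) ∨ q3)  //  ¬q3, ¬((q2 ∨ ¬q1) ∨ q3).
              branch 2.1.1.1 (add q3, ((q2 ∨ ¬q1) ∨ q3)):
                ((q4 ∧ q4) ∨ q4): β-rule — branch into (q4 ∧ q4)  //  q4.
                  branch 2.1.1.1.1 (add (q4 ∧ q4)):
                    (q4 ∧ q4): α-rule — add q4, q4.
                    ((q2 ∨ ¬q1) ∨ q3): β-rule — branch into (q2 ∨ ¬q1)  //  q3.
                      branch 2.1.1.1.1.1 (add (q2 ∨ ¬q1)):
                        (q2 ∨ ¬q1): β-rule — branch into q2  //  ¬q1.
                          branch 2.1.1.1.1.1.1 (add q2):
                            ○ open, literals {q2=T, q3=T, q4=T}.
                          branch 2.1.1.1.1.1.2 (add ¬q1):
                            ○ open, literals {q1=F, q3=T, q4=T}.
                      branch 2.1.1.1.1.2 (add q3):
                        ○ open, literals {q3=T, q4=T}.
                  branch 2.1.1.1.2 (add q4):
                    ((q2 ∨ ¬q1) ∨ q3): β-rule — branch into (q2 ∨ ¬q1)  //  q3.
                      branch 2.1.1.1.2.1 (add (q2 ∨ ¬q1)):
                        (q2 ∨ ¬q1): β-rule — branch into q2  //  ¬q1.
                          branch 2.1.1.1.2.1.1 (add q2):
                            ○ open, literals {q2=T, q3=T, q4=T}.
                          branch 2.1.1.1.2.1.2 (add ¬q1):
                            ○ open, literals {q1=F, q3=T, q4=T}.
                      branch 2.1.1.1.2.2 (add q3):
                        ○ open, literals {q3=T, q4=T}.
              branch 2.1.1.2 (add ¬q3, ¬((q2 ∨ ¬q1) ∨ q3)):
                ¬((q2 ∨ ¬q1) ∨ q3): α-rule — add ¬(q2 ∨ ¬q1), ¬q3.
                ¬(q2 ∨ ¬q1): α-rule — add ¬q2, ¬¬q1.
                ((q4 ∧ q4) ∨ q4): β-rule — branch into (q4 ∧ q4)  //  q4.
                  branch 2.1.1.2.1 (add (q4 ∧ q4)):
                    (q4 ∧ q4): α-rule — add q4, q4.
                    ○ open, literals {q1=T, q2=F, q3=F, q4=T}.
                  branch 2.1.1.2.2 (add q4):
                    ○ open, literals {q1=T, q2=F, q3=F, q4=T}.
          branch 2.1.2 (add ¬(q3 ↔ ((q2 ∨ ¬q1) ∨ q3)), ¬((q4 ∧ q4) ∨ q4)):
            ¬((q4 ∧ q4) ∨ q4): α-rule — add ¬(q4 ∧ q4), ¬q4.
            ¬(q3 ↔ ((q2 ∨ ¬q1) ∨ q3)): β-rule — branch into q3, ¬((q2 ∨ ¬q1) ∨ q3)  //  ¬q3, ((q2 ∨ ¬q1) ∨ q3).
              branch 2.1.2.1 (add q3, ¬((q2 ∨ ¬q1) ∨ q3)):
                ¬((q2 ∨ ¬q1) ∨ q3): α-rule — add ¬(q2 ∨ ¬q1), ¬q3.
                × closes — contains both q3 and ¬q3.
              branch 2.1.2.2 (add ¬q3, ((q2 ∨ ¬q1) ∨ q3)):
                ¬(q4 ∧ q4): β-rule — branch into ¬q4  //  ¬q4.
                  branch 2.1.2.2.1 (add ¬q4):
                    ((q2 ∨ ¬q1) ∨ q3): β-rule — branch into (q2 ∨ ¬q1)  //  q3.
                      branch 2.1.2.2.1.1 (add (q2 ∨ ¬q1)):
                        (q2 ∨ ¬q1): β-rule — branch into q2  //  ¬q1.
                          branch 2.1.2.2.1.1.1 (add q2):
                            ○ open, literals {q2=T, q3=F, q4=F}.
                          branch 2.1.2.2.1.1.2 (add ¬q1):
                            ○ open, literals {q1=F, q3=F, q4=F}.
                      branch 2.1.2.2.1.2 (add q3):
                        × closes — contains both q3 and ¬q3.
                  branch 2.1.2.2.2 (add ¬q4):
                    ((q2 ∨ ¬q1) ∨ q3): β-rule — branch into (q2 ∨ ¬q1)  //  q3.
                      branch 2.1.2.2.2.1 (add (q2 ∨ ¬q1)):
                        (q2 ∨ ¬q1): β-rule — branch into q2  //  ¬q1.
                          branch 2.1.2.2.2.1.1 (add q2):
                            ○ open, literals {q2=T, q3=F, q4=F}.
                          branch 2.1.2.2.2.1.2 (add ¬q1):
                            ○ open, literals {q1=F, q3=F, q4=F}.
                      branch 2.1.2.2.2.2 (add q3):
                        × closes — contains both q3 and ¬q3.
      branch 2.2 (add ¬q1):
        ○ open, literals {q1=F}.
3 branches closed, 14 open.
Each open branch fixes some atoms; the unmentioned ones are free. Counting distinct full assignments: branch {q2=F} (q1, q3, q4) contributes 8 new; branch {q2=T, q3=T, q4=T} (q1) contributes 2 new; branch {q1=F, q3=T, q4=T} (q2) contributes 0 new; branch {q3=T, q4=T} (q1, q2) contributes 0 new; branch {q2=T, q3=T, q4=T} (q1) contributes 0 new; branch {q1=F, q3=T, q4=T} (q2) contributes 0 new; branch {q3=T, q4=T} (q1, q2) contributes 0 new; branch {q1=T, q2=F, q3=F, q4=T} (none free) contributes 0 new; branch {q1=T, q2=F, q3=F, q4=T} (none free) contributes 0 new; branch {q2=T, q3=F, q4=F} (q1) contributes 2 new; branch {q1=F, q3=F, q4=F} (q2) contributes 0 new; branch {q2=T, q3=F, q4=F} (q1) contributes 0 new; branch {q1=F, q3=F, q4=F} (q2) contributes 0 new; branch {q1=F} (q2, q3, q4) contributes 2 new. Total: 14.

14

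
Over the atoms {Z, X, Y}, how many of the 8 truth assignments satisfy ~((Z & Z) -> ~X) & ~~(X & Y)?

1

Initial set: {(~((Z & Z) -> ~X) & ~~(X & Y))}.
(~((Z & Z) -> ~X) & ~~(X & Y)): α-rule — add ~((Z & Z) -> ~X), ~~(X & Y).
~((Z & Z) -> ~X): α-rule — add (Z & Z), ~~X.
~~(X & Y): drop double negation, giving (X & Y).
(Z & Z): α-rule — add Z, Z.
(X & Y): α-rule — add X, Y.
○ open, literals {X=true, Y=true, Z=true}.
0 branches closed, 1 open.
Each open branch fixes some atoms; the unmentioned ones are free. Counting distinct full assignments: branch {X=true, Y=true, Z=true} (none free) contributes 1 new. Total: 1.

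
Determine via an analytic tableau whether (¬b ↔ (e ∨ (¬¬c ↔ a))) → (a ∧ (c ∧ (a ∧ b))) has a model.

Initial set: {((¬b ↔ (e ∨ (¬¬c ↔ a))) → (a ∧ (c ∧ (a ∧ b))))}.
((¬b ↔ (e ∨ (¬¬c ↔ a))) → (a ∧ (c ∧ (a ∧ b)))): β-rule — branch into ¬(¬b ↔ (e ∨ (¬¬c ↔ a)))  //  (a ∧ (c ∧ (a ∧ b))).
  branch 1 (add ¬(¬b ↔ (e ∨ (¬¬c ↔ a)))):
    ¬(¬b ↔ (e ∨ (¬¬c ↔ a))): β-rule — branch into ¬b, ¬(e ∨ (¬¬c ↔ a))  //  ¬¬b, (e ∨ (¬¬c ↔ a)).
      branch 1.1 (add ¬b, ¬(e ∨ (¬¬c ↔ a))):
        ¬(e ∨ (¬¬c ↔ a)): α-rule — add ¬e, ¬(¬¬c ↔ a).
        ¬(¬¬c ↔ a): β-rule — branch into ¬¬c, ¬a  //  ¬¬¬c, a.
          branch 1.1.1 (add ¬¬c, ¬a):
            ¬¬c: drop double negation, giving c.
            ○ open, literals {a=false, b=false, c=true, e=false}.
          branch 1.1.2 (add ¬¬¬c, a):
            ¬¬¬c: drop double negation, giving ¬c.
            ○ open, literals {a=true, b=false, c=false, e=false}.
      branch 1.2 (add ¬¬b, (e ∨ (¬¬c ↔ a))):
        (e ∨ (¬¬c ↔ a)): β-rule — branch into e  //  (¬¬c ↔ a).
          branch 1.2.1 (add e):
            ○ open, literals {b=true, e=true}.
          branch 1.2.2 (add (¬¬c ↔ a)):
            (¬¬c ↔ a): β-rule — branch into ¬¬c, a  //  ¬¬¬c, ¬a.
              branch 1.2.2.1 (add ¬¬c, a):
                ¬¬c: drop double negation, giving c.
                ○ open, literals {a=true, b=true, c=true}.
              branch 1.2.2.2 (add ¬¬¬c, ¬a):
                ¬¬¬c: drop double negation, giving ¬c.
                ○ open, literals {a=false, b=true, c=false}.
  branch 2 (add (a ∧ (c ∧ (a ∧ b)))):
    (a ∧ (c ∧ (a ∧ b))): α-rule — add a, (c ∧ (a ∧ b)).
    (c ∧ (a ∧ b)): α-rule — add c, (a ∧ b).
    (a ∧ b): α-rule — add a, b.
    ○ open, literals {a=true, b=true, c=true}.
0 branches closed, 6 open.
An open branch gives a satisfying assignment: a=false, b=false, c=true, e=false.

Satisfiable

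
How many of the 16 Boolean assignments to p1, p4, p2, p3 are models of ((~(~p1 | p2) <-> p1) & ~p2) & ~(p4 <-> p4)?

Initial set: {T (((~(~p1 | p2) <-> p1) & ~p2) & ~(p4 <-> p4))}.
T (((~(~p1 | p2) <-> p1) & ~p2) & ~(p4 <-> p4)): α-rule — add T ((~(~p1 | p2) <-> p1) & ~p2), T ~(p4 <-> p4).
T ((~(~p1 | p2) <-> p1) & ~p2): α-rule — add T (~(~p1 | p2) <-> p1), T ~p2.
T ~(p4 <-> p4): β-rule — branch into T p4, F p4  //  F p4, T p4.
  branch 1 (add T p4, F p4):
    × closes — contains both p4 and ~p4.
  branch 2 (add F p4, T p4):
    × closes — contains both p4 and ~p4.
All 2 branches close.
No open branches: the formula has 0 satisfying assignments.

0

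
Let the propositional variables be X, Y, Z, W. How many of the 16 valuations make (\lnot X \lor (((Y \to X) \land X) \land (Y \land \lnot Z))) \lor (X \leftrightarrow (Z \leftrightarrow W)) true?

13

Initial set: {((\lnot X \lor (((Y \to X) \land X) \land (Y \land \lnot Z))) \lor (X \leftrightarrow (Z \leftrightarrow W)))}.
((\lnot X \lor (((Y \to X) \land X) \land (Y \land \lnot Z))) \lor (X \leftrightarrow (Z \leftrightarrow W))): β-rule — branch into (\lnot X \lor (((Y \to X) \land X) \land (Y \land \lnot Z)))  //  (X \leftrightarrow (Z \leftrightarrow W)).
  branch 1 (add (\lnot X \lor (((Y \to X) \land X) \land (Y \land \lnot Z)))):
    (\lnot X \lor (((Y \to X) \land X) \land (Y \land \lnot Z))): β-rule — branch into \lnot X  //  (((Y \to X) \land X) \land (Y \land \lnot Z)).
      branch 1.1 (add \lnot X):
        ○ open, literals {X=false}.
      branch 1.2 (add (((Y \to X) \land X) \land (Y \land \lnot Z))):
        (((Y \to X) \land X) \land (Y \land \lnot Z)): α-rule — add ((Y \to X) \land X), (Y \land \lnot Z).
        ((Y \to X) \land X): α-rule — add (Y \to X), X.
        (Y \land \lnot Z): α-rule — add Y, \lnot Z.
        (Y \to X): β-rule — branch into \lnot Y  //  X.
          branch 1.2.1 (add \lnot Y):
            × closes — contains both Y and \lnot Y.
          branch 1.2.2 (add X):
            ○ open, literals {X=true, Y=true, Z=false}.
  branch 2 (add (X \leftrightarrow (Z \leftrightarrow W))):
    (X \leftrightarrow (Z \leftrightarrow W)): β-rule — branch into X, (Z \leftrightarrow W)  //  \lnot X, \lnot (Z \leftrightarrow W).
      branch 2.1 (add X, (Z \leftrightarrow W)):
        (Z \leftrightarrow W): β-rule — branch into Z, W  //  \lnot Z, \lnot W.
          branch 2.1.1 (add Z, W):
            ○ open, literals {W=true, X=true, Z=true}.
          branch 2.1.2 (add \lnot Z, \lnot W):
            ○ open, literals {W=false, X=true, Z=false}.
      branch 2.2 (add \lnot X, \lnot (Z \leftrightarrow W)):
        \lnot (Z \leftrightarrow W): β-rule — branch into Z, \lnot W  //  \lnot Z, W.
          branch 2.2.1 (add Z, \lnot W):
            ○ open, literals {W=false, X=false, Z=true}.
          branch 2.2.2 (add \lnot Z, W):
            ○ open, literals {W=true, X=false, Z=false}.
1 branch closed, 6 open.
Each open branch fixes some atoms; the unmentioned ones are free. Counting distinct full assignments: branch {X=false} (Y, Z, W) contributes 8 new; branch {X=true, Y=true, Z=false} (W) contributes 2 new; branch {W=true, X=true, Z=true} (Y) contributes 2 new; branch {W=false, X=true, Z=false} (Y) contributes 1 new; branch {W=false, X=false, Z=true} (Y) contributes 0 new; branch {W=true, X=false, Z=false} (Y) contributes 0 new. Total: 13.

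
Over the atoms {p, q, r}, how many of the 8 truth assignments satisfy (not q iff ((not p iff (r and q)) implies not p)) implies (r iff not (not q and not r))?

Initial set: {T ((not q iff ((not p iff (r and q)) implies not p)) implies (r iff not (not q and not r)))}.
T ((not q iff ((not p iff (r and q)) implies not p)) implies (r iff not (not q and not r))): β-rule — branch into F (not q iff ((not p iff (r and q)) implies not p))  //  T (r iff not (not q and not r)).
  branch 1 (add F (not q iff ((not p iff (r and q)) implies not p))):
    F (not q iff ((not p iff (r and q)) implies not p)): β-rule — branch into T not q, F ((not p iff (r and q)) implies not p)  //  F not q, T ((not p iff (r and q)) implies not p).
      branch 1.1 (add T not q, F ((not p iff (r and q)) implies not p)):
        F ((not p iff (r and q)) implies not p): α-rule — add T (not p iff (r and q)), F not p.
        T (not p iff (r and q)): β-rule — branch into T not p, T (r and q)  //  F not p, F (r and q).
          branch 1.1.1 (add T not p, T (r and q)):
            × closes — contains both p and not p.
          branch 1.1.2 (add F not p, F (r and q)):
            F (r and q): β-rule — branch into F r  //  F q.
              branch 1.1.2.1 (add F r):
                ○ open, literals {p=true, q=false, r=false}.
              branch 1.1.2.2 (add F q):
                ○ open, literals {p=true, q=false}.
      branch 1.2 (add F not q, T ((not p iff (r and q)) implies not p)):
        T ((not p iff (r and q)) implies not p): β-rule — branch into F (not p iff (r and q))  //  T not p.
          branch 1.2.1 (add F (not p iff (r and q))):
            F (not p iff (r and q)): β-rule — branch into T not p, F (r and q)  //  F not p, T (r and q).
              branch 1.2.1.1 (add T not p, F (r and q)):
                F (r and q): β-rule — branch into F r  //  F q.
                  branch 1.2.1.1.1 (add F r):
                    ○ open, literals {p=false, q=true, r=false}.
                  branch 1.2.1.1.2 (add F q):
                    × closes — contains both q and not q.
              branch 1.2.1.2 (add F not p, T (r and q)):
                T (r and q): α-rule — add T r, T q.
                ○ open, literals {p=true, q=true, r=true}.
          branch 1.2.2 (add T not p):
            ○ open, literals {p=false, q=true}.
  branch 2 (add T (r iff not (not q and not r))):
    T (r iff not (not q and not r)): β-rule — branch into T r, T not (not q and not r)  //  F r, F not (not q and not r).
      branch 2.1 (add T r, T not (not q and not r)):
        T not (not q and not r): β-rule — branch into F not q  //  F not r.
          branch 2.1.1 (add F not q):
            ○ open, literals {q=true, r=true}.
          branch 2.1.2 (add F not r):
            ○ open, literals {r=true}.
      branch 2.2 (add F r, F not (not q and not r)):
        F not (not q and not r): α-rule — add T not q, T not r.
        ○ open, literals {q=false, r=false}.
2 branches closed, 8 open.
Each open branch fixes some atoms; the unmentioned ones are free. Counting distinct full assignments: branch {p=true, q=false, r=false} (none free) contributes 1 new; branch {p=true, q=false} (r) contributes 1 new; branch {p=false, q=true, r=false} (none free) contributes 1 new; branch {p=true, q=true, r=true} (none free) contributes 1 new; branch {p=false, q=true} (r) contributes 1 new; branch {q=true, r=true} (p) contributes 0 new; branch {r=true} (p, q) contributes 1 new; branch {q=false, r=false} (p) contributes 1 new. Total: 7.

7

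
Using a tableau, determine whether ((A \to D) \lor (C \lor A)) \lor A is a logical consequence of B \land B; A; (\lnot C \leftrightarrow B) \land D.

Yes

Initial set: {T (B \land B); T A; T ((\lnot C \leftrightarrow B) \land D); F (((A \to D) \lor (C \lor A)) \lor A)}.
T (B \land B): α-rule — add T B, T B.
T ((\lnot C \leftrightarrow B) \land D): α-rule — add T (\lnot C \leftrightarrow B), T D.
F (((A \to D) \lor (C \lor A)) \lor A): α-rule — add F ((A \to D) \lor (C \lor A)), F A.
× closes — contains both A and \lnot A.
All 1 branch closes.
Every branch closed, so the premises entail the conclusion.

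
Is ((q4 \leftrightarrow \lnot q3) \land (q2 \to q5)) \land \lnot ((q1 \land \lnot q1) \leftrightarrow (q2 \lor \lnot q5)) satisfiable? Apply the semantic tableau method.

Initial set: {(((q4 \leftrightarrow \lnot q3) \land (q2 \to q5)) \land \lnot ((q1 \land \lnot q1) \leftrightarrow (q2 \lor \lnot q5)))}.
(((q4 \leftrightarrow \lnot q3) \land (q2 \to q5)) \land \lnot ((q1 \land \lnot q1) \leftrightarrow (q2 \lor \lnot q5))): α-rule — add ((q4 \leftrightarrow \lnot q3) \land (q2 \to q5)), \lnot ((q1 \land \lnot q1) \leftrightarrow (q2 \lor \lnot q5)).
((q4 \leftrightarrow \lnot q3) \land (q2 \to q5)): α-rule — add (q4 \leftrightarrow \lnot q3), (q2 \to q5).
\lnot ((q1 \land \lnot q1) \leftrightarrow (q2 \lor \lnot q5)): β-rule — branch into (q1 \land \lnot q1), \lnot (q2 \lor \lnot q5)  //  \lnot (q1 \land \lnot q1), (q2 \lor \lnot q5).
  branch 1 (add (q1 \land \lnot q1), \lnot (q2 \lor \lnot q5)):
    (q1 \land \lnot q1): α-rule — add q1, \lnot q1.
    × closes — contains both q1 and \lnot q1.
  branch 2 (add \lnot (q1 \land \lnot q1), (q2 \lor \lnot q5)):
    (q4 \leftrightarrow \lnot q3): β-rule — branch into q4, \lnot q3  //  \lnot q4, \lnot \lnot q3.
      branch 2.1 (add q4, \lnot q3):
        (q2 \to q5): β-rule — branch into \lnot q2  //  q5.
          branch 2.1.1 (add \lnot q2):
            \lnot (q1 \land \lnot q1): β-rule — branch into \lnot q1  //  \lnot \lnot q1.
              branch 2.1.1.1 (add \lnot q1):
                (q2 \lor \lnot q5): β-rule — branch into q2  //  \lnot q5.
                  branch 2.1.1.1.1 (add q2):
                    × closes — contains both q2 and \lnot q2.
                  branch 2.1.1.1.2 (add \lnot q5):
                    ○ open, literals {q1=0, q2=0, q3=0, q4=1, q5=0}.
              branch 2.1.1.2 (add \lnot \lnot q1):
                (q2 \lor \lnot q5): β-rule — branch into q2  //  \lnot q5.
                  branch 2.1.1.2.1 (add q2):
                    × closes — contains both q2 and \lnot q2.
                  branch 2.1.1.2.2 (add \lnot q5):
                    ○ open, literals {q1=1, q2=0, q3=0, q4=1, q5=0}.
          branch 2.1.2 (add q5):
            \lnot (q1 \land \lnot q1): β-rule — branch into \lnot q1  //  \lnot \lnot q1.
              branch 2.1.2.1 (add \lnot q1):
                (q2 \lor \lnot q5): β-rule — branch into q2  //  \lnot q5.
                  branch 2.1.2.1.1 (add q2):
                    ○ open, literals {q1=0, q2=1, q3=0, q4=1, q5=1}.
                  branch 2.1.2.1.2 (add \lnot q5):
                    × closes — contains both q5 and \lnot q5.
              branch 2.1.2.2 (add \lnot \lnot q1):
                (q2 \lor \lnot q5): β-rule — branch into q2  //  \lnot q5.
                  branch 2.1.2.2.1 (add q2):
                    ○ open, literals {q1=1, q2=1, q3=0, q4=1, q5=1}.
                  branch 2.1.2.2.2 (add \lnot q5):
                    × closes — contains both q5 and \lnot q5.
      branch 2.2 (add \lnot q4, \lnot \lnot q3):
        (q2 \to q5): β-rule — branch into \lnot q2  //  q5.
          branch 2.2.1 (add \lnot q2):
            \lnot (q1 \land \lnot q1): β-rule — branch into \lnot q1  //  \lnot \lnot q1.
              branch 2.2.1.1 (add \lnot q1):
                (q2 \lor \lnot q5): β-rule — branch into q2  //  \lnot q5.
                  branch 2.2.1.1.1 (add q2):
                    × closes — contains both q2 and \lnot q2.
                  branch 2.2.1.1.2 (add \lnot q5):
                    ○ open, literals {q1=0, q2=0, q3=1, q4=0, q5=0}.
              branch 2.2.1.2 (add \lnot \lnot q1):
                (q2 \lor \lnot q5): β-rule — branch into q2  //  \lnot q5.
                  branch 2.2.1.2.1 (add q2):
                    × closes — contains both q2 and \lnot q2.
                  branch 2.2.1.2.2 (add \lnot q5):
                    ○ open, literals {q1=1, q2=0, q3=1, q4=0, q5=0}.
          branch 2.2.2 (add q5):
            \lnot (q1 \land \lnot q1): β-rule — branch into \lnot q1  //  \lnot \lnot q1.
              branch 2.2.2.1 (add \lnot q1):
                (q2 \lor \lnot q5): β-rule — branch into q2  //  \lnot q5.
                  branch 2.2.2.1.1 (add q2):
                    ○ open, literals {q1=0, q2=1, q3=1, q4=0, q5=1}.
                  branch 2.2.2.1.2 (add \lnot q5):
                    × closes — contains both q5 and \lnot q5.
              branch 2.2.2.2 (add \lnot \lnot q1):
                (q2 \lor \lnot q5): β-rule — branch into q2  //  \lnot q5.
                  branch 2.2.2.2.1 (add q2):
                    ○ open, literals {q1=1, q2=1, q3=1, q4=0, q5=1}.
                  branch 2.2.2.2.2 (add \lnot q5):
                    × closes — contains both q5 and \lnot q5.
9 branches closed, 8 open.
An open branch gives a satisfying assignment: q1=0, q2=0, q3=0, q4=1, q5=0.

Satisfiable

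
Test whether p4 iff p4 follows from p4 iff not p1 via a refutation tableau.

Yes

Initial set: {(p4 iff not p1); not (p4 iff p4)}.
(p4 iff not p1): β-rule — branch into p4, not p1  //  not p4, not not p1.
  branch 1 (add p4, not p1):
    not (p4 iff p4): β-rule — branch into p4, not p4  //  not p4, p4.
      branch 1.1 (add p4, not p4):
        × closes — contains both p4 and not p4.
      branch 1.2 (add not p4, p4):
        × closes — contains both p4 and not p4.
  branch 2 (add not p4, not not p1):
    not (p4 iff p4): β-rule — branch into p4, not p4  //  not p4, p4.
      branch 2.1 (add p4, not p4):
        × closes — contains both p4 and not p4.
      branch 2.2 (add not p4, p4):
        × closes — contains both p4 and not p4.
All 4 branches close.
Every branch closed, so the premises entail the conclusion.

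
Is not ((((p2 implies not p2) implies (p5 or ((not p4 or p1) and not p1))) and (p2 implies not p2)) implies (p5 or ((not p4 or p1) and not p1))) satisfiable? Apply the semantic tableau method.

Unsatisfiable

Initial set: {T not ((((p2 implies not p2) implies (p5 or ((not p4 or p1) and not p1))) and (p2 implies not p2)) implies (p5 or ((not p4 or p1) and not p1)))}.
T not ((((p2 implies not p2) implies (p5 or ((not p4 or p1) and not p1))) and (p2 implies not p2)) implies (p5 or ((not p4 or p1) and not p1))): α-rule — add T (((p2 implies not p2) implies (p5 or ((not p4 or p1) and not p1))) and (p2 implies not p2)), F (p5 or ((not p4 or p1) and not p1)).
T (((p2 implies not p2) implies (p5 or ((not p4 or p1) and not p1))) and (p2 implies not p2)): α-rule — add T ((p2 implies not p2) implies (p5 or ((not p4 or p1) and not p1))), T (p2 implies not p2).
F (p5 or ((not p4 or p1) and not p1)): α-rule — add F p5, F ((not p4 or p1) and not p1).
T ((p2 implies not p2) implies (p5 or ((not p4 or p1) and not p1))): β-rule — branch into F (p2 implies not p2)  //  T (p5 or ((not p4 or p1) and not p1)).
  branch 1 (add F (p2 implies not p2)):
    F (p2 implies not p2): α-rule — add T p2, F not p2.
    T (p2 implies not p2): β-rule — branch into F p2  //  T not p2.
      branch 1.1 (add F p2):
        × closes — contains both p2 and not p2.
      branch 1.2 (add T not p2):
        × closes — contains both p2 and not p2.
  branch 2 (add T (p5 or ((not p4 or p1) and not p1))):
    T (p2 implies not p2): β-rule — branch into F p2  //  T not p2.
      branch 2.1 (add F p2):
        F ((not p4 or p1) and not p1): β-rule — branch into F (not p4 or p1)  //  F not p1.
          branch 2.1.1 (add F (not p4 or p1)):
            F (not p4 or p1): α-rule — add F not p4, F p1.
            T (p5 or ((not p4 or p1) and not p1)): β-rule — branch into T p5  //  T ((not p4 or p1) and not p1).
              branch 2.1.1.1 (add T p5):
                × closes — contains both p5 and not p5.
              branch 2.1.1.2 (add T ((not p4 or p1) and not p1)):
                T ((not p4 or p1) and not p1): α-rule — add T (not p4 or p1), T not p1.
                T (not p4 or p1): β-rule — branch into T not p4  //  T p1.
                  branch 2.1.1.2.1 (add T not p4):
                    × closes — contains both p4 and not p4.
                  branch 2.1.1.2.2 (add T p1):
                    × closes — contains both p1 and not p1.
          branch 2.1.2 (add F not p1):
            T (p5 or ((not p4 or p1) and not p1)): β-rule — branch into T p5  //  T ((not p4 or p1) and not p1).
              branch 2.1.2.1 (add T p5):
                × closes — contains both p5 and not p5.
              branch 2.1.2.2 (add T ((not p4 or p1) and not p1)):
                T ((not p4 or p1) and not p1): α-rule — add T (not p4 or p1), T not p1.
                × closes — contains both p1 and not p1.
      branch 2.2 (add T not p2):
        F ((not p4 or p1) and not p1): β-rule — branch into F (not p4 or p1)  //  F not p1.
          branch 2.2.1 (add F (not p4 or p1)):
            F (not p4 or p1): α-rule — add F not p4, F p1.
            T (p5 or ((not p4 or p1) and not p1)): β-rule — branch into T p5  //  T ((not p4 or p1) and not p1).
              branch 2.2.1.1 (add T p5):
                × closes — contains both p5 and not p5.
              branch 2.2.1.2 (add T ((not p4 or p1) and not p1)):
                T ((not p4 or p1) and not p1): α-rule — add T (not p4 or p1), T not p1.
                T (not p4 or p1): β-rule — branch into T not p4  //  T p1.
                  branch 2.2.1.2.1 (add T not p4):
                    × closes — contains both p4 and not p4.
                  branch 2.2.1.2.2 (add T p1):
                    × closes — contains both p1 and not p1.
          branch 2.2.2 (add F not p1):
            T (p5 or ((not p4 or p1) and not p1)): β-rule — branch into T p5  //  T ((not p4 or p1) and not p1).
              branch 2.2.2.1 (add T p5):
                × closes — contains both p5 and not p5.
              branch 2.2.2.2 (add T ((not p4 or p1) and not p1)):
                T ((not p4 or p1) and not p1): α-rule — add T (not p4 or p1), T not p1.
                × closes — contains both p1 and not p1.
All 12 branches close.
Every branch closed; the formula is unsatisfiable.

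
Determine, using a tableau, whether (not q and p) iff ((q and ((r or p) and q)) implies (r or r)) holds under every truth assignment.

Assume the negation and expand:
Initial set: {not ((not q and p) iff ((q and ((r or p) and q)) implies (r or r)))}.
not ((not q and p) iff ((q and ((r or p) and q)) implies (r or r))): β-rule — branch into (not q and p), not ((q and ((r or p) and q)) implies (r or r))  //  not (not q and p), ((q and ((r or p) and q)) implies (r or r)).
  branch 1 (add (not q and p), not ((q and ((r or p) and q)) implies (r or r))):
    (not q and p): α-rule — add not q, p.
    not ((q and ((r or p) and q)) implies (r or r)): α-rule — add (q and ((r or p) and q)), not (r or r).
    (q and ((r or p) and q)): α-rule — add q, ((r or p) and q).
    × closes — contains both q and not q.
  branch 2 (add not (not q and p), ((q and ((r or p) and q)) implies (r or r))):
    not (not q and p): β-rule — branch into not not q  //  not p.
      branch 2.1 (add not not q):
        ((q and ((r or p) and q)) implies (r or r)): β-rule — branch into not (q and ((r or p) and q))  //  (r or r).
          branch 2.1.1 (add not (q and ((r or p) and q))):
            not (q and ((r or p) and q)): β-rule — branch into not q  //  not ((r or p) and q).
              branch 2.1.1.1 (add not q):
                × closes — contains both q and not q.
              branch 2.1.1.2 (add not ((r or p) and q)):
                not ((r or p) and q): β-rule — branch into not (r or p)  //  not q.
                  branch 2.1.1.2.1 (add not (r or p)):
                    not (r or p): α-rule — add not r, not p.
                    ○ open, literals {p=0, q=1, r=0}.
                  branch 2.1.1.2.2 (add not q):
                    × closes — contains both q and not q.
          branch 2.1.2 (add (r or r)):
            (r or r): β-rule — branch into r  //  r.
              branch 2.1.2.1 (add r):
                ○ open, literals {q=1, r=1}.
              branch 2.1.2.2 (add r):
                ○ open, literals {q=1, r=1}.
      branch 2.2 (add not p):
        ((q and ((r or p) and q)) implies (r or r)): β-rule — branch into not (q and ((r or p) and q))  //  (r or r).
          branch 2.2.1 (add not (q and ((r or p) and q))):
            not (q and ((r or p) and q)): β-rule — branch into not q  //  not ((r or p) and q).
              branch 2.2.1.1 (add not q):
                ○ open, literals {p=0, q=0}.
              branch 2.2.1.2 (add not ((r or p) and q)):
                not ((r or p) and q): β-rule — branch into not (r or p)  //  not q.
                  branch 2.2.1.2.1 (add not (r or p)):
                    not (r or p): α-rule — add not r, not p.
                    ○ open, literals {p=0, r=0}.
                  branch 2.2.1.2.2 (add not q):
                    ○ open, literals {p=0, q=0}.
          branch 2.2.2 (add (r or r)):
            (r or r): β-rule — branch into r  //  r.
              branch 2.2.2.1 (add r):
                ○ open, literals {p=0, r=1}.
              branch 2.2.2.2 (add r):
                ○ open, literals {p=0, r=1}.
3 branches closed, 8 open.
An open branch gives a countermodel: p=0, q=1, r=0 (unmentioned atoms arbitrary); under it the original formula is false.

Not valid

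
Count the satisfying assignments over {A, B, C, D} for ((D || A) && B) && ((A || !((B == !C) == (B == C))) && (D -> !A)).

Initial set: {(((D || A) && B) && ((A || !((B == !C) == (B == C))) && (D -> !A)))}.
(((D || A) && B) && ((A || !((B == !C) == (B == C))) && (D -> !A))): α-rule — add ((D || A) && B), ((A || !((B == !C) == (B == C))) && (D -> !A)).
((D || A) && B): α-rule — add (D || A), B.
((A || !((B == !C) == (B == C))) && (D -> !A)): α-rule — add (A || !((B == !C) == (B == C))), (D -> !A).
(D || A): β-rule — branch into D  //  A.
  branch 1 (add D):
    (A || !((B == !C) == (B == C))): β-rule — branch into A  //  !((B == !C) == (B == C)).
      branch 1.1 (add A):
        (D -> !A): β-rule — branch into !D  //  !A.
          branch 1.1.1 (add !D):
            × closes — contains both D and !D.
          branch 1.1.2 (add !A):
            × closes — contains both A and !A.
      branch 1.2 (add !((B == !C) == (B == C))):
        (D -> !A): β-rule — branch into !D  //  !A.
          branch 1.2.1 (add !D):
            × closes — contains both D and !D.
          branch 1.2.2 (add !A):
            !((B == !C) == (B == C)): β-rule — branch into (B == !C), !(B == C)  //  !(B == !C), (B == C).
              branch 1.2.2.1 (add (B == !C), !(B == C)):
                (B == !C): β-rule — branch into B, !C  //  !B, !!C.
                  branch 1.2.2.1.1 (add B, !C):
                    !(B == C): β-rule — branch into B, !C  //  !B, C.
                      branch 1.2.2.1.1.1 (add B, !C):
                        ○ open, literals {A=F, B=T, C=F, D=T}.
                      branch 1.2.2.1.1.2 (add !B, C):
                        × closes — contains both B and !B.
                  branch 1.2.2.1.2 (add !B, !!C):
                    × closes — contains both B and !B.
              branch 1.2.2.2 (add !(B == !C), (B == C)):
                !(B == !C): β-rule — branch into B, !!C  //  !B, !C.
                  branch 1.2.2.2.1 (add B, !!C):
                    (B == C): β-rule — branch into B, C  //  !B, !C.
                      branch 1.2.2.2.1.1 (add B, C):
                        ○ open, literals {A=F, B=T, C=T, D=T}.
                      branch 1.2.2.2.1.2 (add !B, !C):
                        × closes — contains both B and !B.
                  branch 1.2.2.2.2 (add !B, !C):
                    × closes — contains both B and !B.
  branch 2 (add A):
    (A || !((B == !C) == (B == C))): β-rule — branch into A  //  !((B == !C) == (B == C)).
      branch 2.1 (add A):
        (D -> !A): β-rule — branch into !D  //  !A.
          branch 2.1.1 (add !D):
            ○ open, literals {A=T, B=T, D=F}.
          branch 2.1.2 (add !A):
            × closes — contains both A and !A.
      branch 2.2 (add !((B == !C) == (B == C))):
        (D -> !A): β-rule — branch into !D  //  !A.
          branch 2.2.1 (add !D):
            !((B == !C) == (B == C)): β-rule — branch into (B == !C), !(B == C)  //  !(B == !C), (B == C).
              branch 2.2.1.1 (add (B == !C), !(B == C)):
                (B == !C): β-rule — branch into B, !C  //  !B, !!C.
                  branch 2.2.1.1.1 (add B, !C):
                    !(B == C): β-rule — branch into B, !C  //  !B, C.
                      branch 2.2.1.1.1.1 (add B, !C):
                        ○ open, literals {A=T, B=T, C=F, D=F}.
                      branch 2.2.1.1.1.2 (add !B, C):
                        × closes — contains both B and !B.
                  branch 2.2.1.1.2 (add !B, !!C):
                    × closes — contains both B and !B.
              branch 2.2.1.2 (add !(B == !C), (B == C)):
                !(B == !C): β-rule — branch into B, !!C  //  !B, !C.
                  branch 2.2.1.2.1 (add B, !!C):
                    (B == C): β-rule — branch into B, C  //  !B, !C.
                      branch 2.2.1.2.1.1 (add B, C):
                        ○ open, literals {A=T, B=T, C=T, D=F}.
                      branch 2.2.1.2.1.2 (add !B, !C):
                        × closes — contains both B and !B.
                  branch 2.2.1.2.2 (add !B, !C):
                    × closes — contains both B and !B.
          branch 2.2.2 (add !A):
            × closes — contains both A and !A.
13 branches closed, 5 open.
Each open branch fixes some atoms; the unmentioned ones are free. Counting distinct full assignments: branch {A=F, B=T, C=F, D=T} (none free) contributes 1 new; branch {A=F, B=T, C=T, D=T} (none free) contributes 1 new; branch {A=T, B=T, D=F} (C) contributes 2 new; branch {A=T, B=T, C=F, D=F} (none free) contributes 0 new; branch {A=T, B=T, C=T, D=F} (none free) contributes 0 new. Total: 4.

4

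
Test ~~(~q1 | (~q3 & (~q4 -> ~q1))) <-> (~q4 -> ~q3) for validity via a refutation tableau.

Assume the negation and expand:
Initial set: {~(~~(~q1 | (~q3 & (~q4 -> ~q1))) <-> (~q4 -> ~q3))}.
~(~~(~q1 | (~q3 & (~q4 -> ~q1))) <-> (~q4 -> ~q3)): β-rule — branch into ~~(~q1 | (~q3 & (~q4 -> ~q1))), ~(~q4 -> ~q3)  //  ~~~(~q1 | (~q3 & (~q4 -> ~q1))), (~q4 -> ~q3).
  branch 1 (add ~~(~q1 | (~q3 & (~q4 -> ~q1))), ~(~q4 -> ~q3)):
    ~~(~q1 | (~q3 & (~q4 -> ~q1))): drop double negation, giving (~q1 | (~q3 & (~q4 -> ~q1))).
    ~(~q4 -> ~q3): α-rule — add ~q4, ~~q3.
    (~q1 | (~q3 & (~q4 -> ~q1))): β-rule — branch into ~q1  //  (~q3 & (~q4 -> ~q1)).
      branch 1.1 (add ~q1):
        ○ open, literals {q1=F, q3=T, q4=F}.
      branch 1.2 (add (~q3 & (~q4 -> ~q1))):
        (~q3 & (~q4 -> ~q1)): α-rule — add ~q3, (~q4 -> ~q1).
        × closes — contains both q3 and ~q3.
  branch 2 (add ~~~(~q1 | (~q3 & (~q4 -> ~q1))), (~q4 -> ~q3)):
    ~~~(~q1 | (~q3 & (~q4 -> ~q1))): drop double negation, giving ~(~q1 | (~q3 & (~q4 -> ~q1))).
    ~(~q1 | (~q3 & (~q4 -> ~q1))): α-rule — add ~~q1, ~(~q3 & (~q4 -> ~q1)).
    (~q4 -> ~q3): β-rule — branch into ~~q4  //  ~q3.
      branch 2.1 (add ~~q4):
        ~(~q3 & (~q4 -> ~q1)): β-rule — branch into ~~q3  //  ~(~q4 -> ~q1).
          branch 2.1.1 (add ~~q3):
            ○ open, literals {q1=T, q3=T, q4=T}.
          branch 2.1.2 (add ~(~q4 -> ~q1)):
            ~(~q4 -> ~q1): α-rule — add ~q4, ~~q1.
            × closes — contains both q4 and ~q4.
      branch 2.2 (add ~q3):
        ~(~q3 & (~q4 -> ~q1)): β-rule — branch into ~~q3  //  ~(~q4 -> ~q1).
          branch 2.2.1 (add ~~q3):
            × closes — contains both q3 and ~q3.
          branch 2.2.2 (add ~(~q4 -> ~q1)):
            ~(~q4 -> ~q1): α-rule — add ~q4, ~~q1.
            ○ open, literals {q1=T, q3=F, q4=F}.
3 branches closed, 3 open.
An open branch gives a countermodel: q1=F, q3=T, q4=F (unmentioned atoms arbitrary); under it the original formula is false.

Not valid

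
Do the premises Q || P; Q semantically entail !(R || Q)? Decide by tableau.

No

Initial set: {T (Q || P); T Q; F !(R || Q)}.
T (Q || P): β-rule — branch into T Q  //  T P.
  branch 1 (add T Q):
    F !(R || Q): β-rule — branch into T R  //  T Q.
      branch 1.1 (add T R):
        ○ open, literals {Q=1, R=1}.
      branch 1.2 (add T Q):
        ○ open, literals {Q=1}.
  branch 2 (add T P):
    F !(R || Q): β-rule — branch into T R  //  T Q.
      branch 2.1 (add T R):
        ○ open, literals {P=1, Q=1, R=1}.
      branch 2.2 (add T Q):
        ○ open, literals {P=1, Q=1}.
0 branches closed, 4 open.
An open branch gives a countermodel: Q=1, R=1 (unmentioned atoms arbitrary); the premises hold there but the conclusion fails.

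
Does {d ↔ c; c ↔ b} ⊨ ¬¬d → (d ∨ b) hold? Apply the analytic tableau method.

Initial set: {T (d ↔ c); T (c ↔ b); F (¬¬d → (d ∨ b))}.
F (¬¬d → (d ∨ b)): α-rule — add T ¬¬d, F (d ∨ b).
T ¬¬d: drop double negation, giving T d.
F (d ∨ b): α-rule — add F d, F b.
× closes — contains both d and ¬d.
All 1 branch closes.
Every branch closed, so the premises entail the conclusion.

Yes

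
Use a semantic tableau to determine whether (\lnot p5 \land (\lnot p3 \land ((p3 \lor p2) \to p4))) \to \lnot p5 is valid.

Valid

Assume the negation and expand:
Initial set: {F ((\lnot p5 \land (\lnot p3 \land ((p3 \lor p2) \to p4))) \to \lnot p5)}.
F ((\lnot p5 \land (\lnot p3 \land ((p3 \lor p2) \to p4))) \to \lnot p5): α-rule — add T (\lnot p5 \land (\lnot p3 \land ((p3 \lor p2) \to p4))), F \lnot p5.
T (\lnot p5 \land (\lnot p3 \land ((p3 \lor p2) \to p4))): α-rule — add T \lnot p5, T (\lnot p3 \land ((p3 \lor p2) \to p4)).
× closes — contains both p5 and \lnot p5.
All 1 branch closes.
Every branch closed, so the negation is unsatisfiable and the formula is valid.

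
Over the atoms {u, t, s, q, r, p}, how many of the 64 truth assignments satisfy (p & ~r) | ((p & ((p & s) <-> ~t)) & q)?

20

Initial set: {((p & ~r) | ((p & ((p & s) <-> ~t)) & q))}.
((p & ~r) | ((p & ((p & s) <-> ~t)) & q)): β-rule — branch into (p & ~r)  //  ((p & ((p & s) <-> ~t)) & q).
  branch 1 (add (p & ~r)):
    (p & ~r): α-rule — add p, ~r.
    ○ open, literals {p=1, r=0}.
  branch 2 (add ((p & ((p & s) <-> ~t)) & q)):
    ((p & ((p & s) <-> ~t)) & q): α-rule — add (p & ((p & s) <-> ~t)), q.
    (p & ((p & s) <-> ~t)): α-rule — add p, ((p & s) <-> ~t).
    ((p & s) <-> ~t): β-rule — branch into (p & s), ~t  //  ~(p & s), ~~t.
      branch 2.1 (add (p & s), ~t):
        (p & s): α-rule — add p, s.
        ○ open, literals {p=1, q=1, s=1, t=0}.
      branch 2.2 (add ~(p & s), ~~t):
        ~(p & s): β-rule — branch into ~p  //  ~s.
          branch 2.2.1 (add ~p):
            × closes — contains both p and ~p.
          branch 2.2.2 (add ~s):
            ○ open, literals {p=1, q=1, s=0, t=1}.
1 branch closed, 3 open.
Each open branch fixes some atoms; the unmentioned ones are free. Counting distinct full assignments: branch {p=1, r=0} (u, t, s, q) contributes 16 new; branch {p=1, q=1, s=1, t=0} (u, r) contributes 2 new; branch {p=1, q=1, s=0, t=1} (u, r) contributes 2 new. Total: 20.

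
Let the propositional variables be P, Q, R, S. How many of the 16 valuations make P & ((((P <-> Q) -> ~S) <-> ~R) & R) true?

Initial set: {(P & ((((P <-> Q) -> ~S) <-> ~R) & R))}.
(P & ((((P <-> Q) -> ~S) <-> ~R) & R)): α-rule — add P, ((((P <-> Q) -> ~S) <-> ~R) & R).
((((P <-> Q) -> ~S) <-> ~R) & R): α-rule — add (((P <-> Q) -> ~S) <-> ~R), R.
(((P <-> Q) -> ~S) <-> ~R): β-rule — branch into ((P <-> Q) -> ~S), ~R  //  ~((P <-> Q) -> ~S), ~~R.
  branch 1 (add ((P <-> Q) -> ~S), ~R):
    × closes — contains both R and ~R.
  branch 2 (add ~((P <-> Q) -> ~S), ~~R):
    ~((P <-> Q) -> ~S): α-rule — add (P <-> Q), ~~S.
    (P <-> Q): β-rule — branch into P, Q  //  ~P, ~Q.
      branch 2.1 (add P, Q):
        ○ open, literals {P=T, Q=T, R=T, S=T}.
      branch 2.2 (add ~P, ~Q):
        × closes — contains both P and ~P.
2 branches closed, 1 open.
Each open branch fixes some atoms; the unmentioned ones are free. Counting distinct full assignments: branch {P=T, Q=T, R=T, S=T} (none free) contributes 1 new. Total: 1.

1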